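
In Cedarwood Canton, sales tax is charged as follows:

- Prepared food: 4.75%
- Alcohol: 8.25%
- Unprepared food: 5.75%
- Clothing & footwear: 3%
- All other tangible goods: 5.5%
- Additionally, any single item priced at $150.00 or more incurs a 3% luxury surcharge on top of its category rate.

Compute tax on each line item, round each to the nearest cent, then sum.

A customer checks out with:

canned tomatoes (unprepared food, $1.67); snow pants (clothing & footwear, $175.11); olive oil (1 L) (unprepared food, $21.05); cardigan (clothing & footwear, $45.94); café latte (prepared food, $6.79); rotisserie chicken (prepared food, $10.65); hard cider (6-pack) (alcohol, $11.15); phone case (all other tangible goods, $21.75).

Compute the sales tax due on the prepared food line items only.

$0.83

Café latte $6.79: prepared food → 4.75% → $0.32
Rotisserie chicken $10.65: prepared food → 4.75% → $0.51
Tax on prepared food = $0.32 + $0.51 = $0.83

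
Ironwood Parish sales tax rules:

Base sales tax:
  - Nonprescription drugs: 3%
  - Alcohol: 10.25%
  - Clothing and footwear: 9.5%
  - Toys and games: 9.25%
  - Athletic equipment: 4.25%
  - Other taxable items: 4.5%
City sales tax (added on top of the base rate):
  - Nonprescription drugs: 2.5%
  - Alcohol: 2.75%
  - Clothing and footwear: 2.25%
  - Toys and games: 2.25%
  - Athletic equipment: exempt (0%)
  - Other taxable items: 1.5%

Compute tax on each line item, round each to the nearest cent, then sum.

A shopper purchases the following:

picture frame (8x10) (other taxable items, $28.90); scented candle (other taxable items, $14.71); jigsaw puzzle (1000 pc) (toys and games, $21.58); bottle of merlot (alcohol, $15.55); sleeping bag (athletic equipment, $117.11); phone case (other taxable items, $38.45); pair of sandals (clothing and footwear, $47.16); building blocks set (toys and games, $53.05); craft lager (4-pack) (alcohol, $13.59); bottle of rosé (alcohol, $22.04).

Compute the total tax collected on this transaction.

$30.68

Picture frame (8x10) $28.90: other taxable items → 4.5% + 1.5% city = 6% → $1.73
Scented candle $14.71: other taxable items → 4.5% + 1.5% city = 6% → $0.88
Jigsaw puzzle (1000 pc) $21.58: toys and games → 9.25% + 2.25% city = 11.5% → $2.48
Bottle of merlot $15.55: alcohol → 10.25% + 2.75% city = 13% → $2.02
Sleeping bag $117.11: athletic equipment → 4.25% + 0% city = 4.25% → $4.98
Phone case $38.45: other taxable items → 4.5% + 1.5% city = 6% → $2.31
Pair of sandals $47.16: clothing and footwear → 9.5% + 2.25% city = 11.75% → $5.54
Building blocks set $53.05: toys and games → 9.25% + 2.25% city = 11.5% → $6.10
Craft lager (4-pack) $13.59: alcohol → 10.25% + 2.75% city = 13% → $1.77
Bottle of rosé $22.04: alcohol → 10.25% + 2.75% city = 13% → $2.87
Total tax = $1.73 + $0.88 + $2.48 + $2.02 + $4.98 + $2.31 + $5.54 + $6.10 + $1.77 + $2.87 = $30.68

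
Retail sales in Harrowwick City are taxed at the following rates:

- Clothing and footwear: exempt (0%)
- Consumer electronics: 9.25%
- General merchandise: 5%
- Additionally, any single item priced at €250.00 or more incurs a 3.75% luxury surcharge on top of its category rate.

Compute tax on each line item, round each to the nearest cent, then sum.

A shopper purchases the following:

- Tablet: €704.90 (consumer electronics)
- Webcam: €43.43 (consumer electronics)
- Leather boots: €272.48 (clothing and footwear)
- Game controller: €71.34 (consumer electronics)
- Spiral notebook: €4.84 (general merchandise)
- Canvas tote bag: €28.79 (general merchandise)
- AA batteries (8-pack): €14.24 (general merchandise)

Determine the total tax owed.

Tablet €704.90: consumer electronics → 9.25% + 3.75% surcharge = 13% → €91.64
Webcam €43.43: consumer electronics → 9.25% → €4.02
Leather boots €272.48: clothing and footwear → 0% + 3.75% surcharge = 3.75% → €10.22
Game controller €71.34: consumer electronics → 9.25% → €6.60
Spiral notebook €4.84: general merchandise → 5% → €0.24
Canvas tote bag €28.79: general merchandise → 5% → €1.44
AA batteries (8-pack) €14.24: general merchandise → 5% → €0.71
Total tax = €91.64 + €4.02 + €10.22 + €6.60 + €0.24 + €1.44 + €0.71 = €114.87

€114.87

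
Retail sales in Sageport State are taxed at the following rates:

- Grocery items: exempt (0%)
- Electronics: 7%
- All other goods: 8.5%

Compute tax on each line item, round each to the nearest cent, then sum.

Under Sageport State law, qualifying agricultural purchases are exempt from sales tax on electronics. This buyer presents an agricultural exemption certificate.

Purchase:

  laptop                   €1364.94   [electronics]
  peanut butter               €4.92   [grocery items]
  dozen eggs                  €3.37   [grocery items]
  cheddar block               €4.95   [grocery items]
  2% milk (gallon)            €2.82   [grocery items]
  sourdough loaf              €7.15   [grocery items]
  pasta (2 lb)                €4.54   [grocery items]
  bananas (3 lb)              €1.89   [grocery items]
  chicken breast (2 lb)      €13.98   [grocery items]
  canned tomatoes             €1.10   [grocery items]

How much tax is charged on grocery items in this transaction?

Peanut butter €4.92: grocery items → 0% → €0.00
Dozen eggs €3.37: grocery items → 0% → €0.00
Cheddar block €4.95: grocery items → 0% → €0.00
2% milk (gallon) €2.82: grocery items → 0% → €0.00
Sourdough loaf €7.15: grocery items → 0% → €0.00
Pasta (2 lb) €4.54: grocery items → 0% → €0.00
Bananas (3 lb) €1.89: grocery items → 0% → €0.00
Chicken breast (2 lb) €13.98: grocery items → 0% → €0.00
Canned tomatoes €1.10: grocery items → 0% → €0.00
Tax on grocery items = €0.00 + €0.00 + €0.00 + €0.00 + €0.00 + €0.00 + €0.00 + €0.00 + €0.00 = €0.00

€0.00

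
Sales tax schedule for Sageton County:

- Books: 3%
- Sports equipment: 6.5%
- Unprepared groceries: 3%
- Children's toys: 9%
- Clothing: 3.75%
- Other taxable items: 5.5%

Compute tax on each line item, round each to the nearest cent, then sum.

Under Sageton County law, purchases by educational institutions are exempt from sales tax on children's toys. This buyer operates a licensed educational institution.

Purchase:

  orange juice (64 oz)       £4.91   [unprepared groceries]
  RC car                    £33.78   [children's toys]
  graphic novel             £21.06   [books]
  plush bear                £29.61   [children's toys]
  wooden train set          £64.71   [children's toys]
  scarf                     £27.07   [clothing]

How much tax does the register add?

Orange juice (64 oz) £4.91: unprepared groceries → 3% → £0.15
RC car £33.78: children's toys, buyer-exempt → 0% → £0.00
Graphic novel £21.06: books → 3% → £0.63
Plush bear £29.61: children's toys, buyer-exempt → 0% → £0.00
Wooden train set £64.71: children's toys, buyer-exempt → 0% → £0.00
Scarf £27.07: clothing → 3.75% → £1.02
Total tax = £0.15 + £0.63 + £1.02 = £1.80

£1.80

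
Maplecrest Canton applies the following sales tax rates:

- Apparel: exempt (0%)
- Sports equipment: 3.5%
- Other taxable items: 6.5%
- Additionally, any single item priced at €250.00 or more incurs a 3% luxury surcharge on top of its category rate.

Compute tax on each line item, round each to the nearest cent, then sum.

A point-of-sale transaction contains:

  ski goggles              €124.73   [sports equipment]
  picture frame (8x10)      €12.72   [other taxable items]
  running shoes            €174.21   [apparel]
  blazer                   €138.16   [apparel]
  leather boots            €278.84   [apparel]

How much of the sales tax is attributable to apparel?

Running shoes €174.21: apparel → 0% → €0.00
Blazer €138.16: apparel → 0% → €0.00
Leather boots €278.84: apparel → 0% + 3% surcharge = 3% → €8.37
Tax on apparel = €0.00 + €0.00 + €8.37 = €8.37

€8.37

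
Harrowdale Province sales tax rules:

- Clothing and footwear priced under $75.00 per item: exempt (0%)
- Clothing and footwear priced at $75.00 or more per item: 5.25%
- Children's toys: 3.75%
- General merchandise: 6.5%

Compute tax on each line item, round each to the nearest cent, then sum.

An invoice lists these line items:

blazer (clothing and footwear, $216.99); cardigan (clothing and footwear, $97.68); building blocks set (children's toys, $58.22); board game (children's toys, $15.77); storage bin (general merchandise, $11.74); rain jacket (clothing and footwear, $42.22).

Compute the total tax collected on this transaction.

Blazer $216.99: clothing and footwear, $75.00 or more → 5.25% → $11.39
Cardigan $97.68: clothing and footwear, $75.00 or more → 5.25% → $5.13
Building blocks set $58.22: children's toys → 3.75% → $2.18
Board game $15.77: children's toys → 3.75% → $0.59
Storage bin $11.74: general merchandise → 6.5% → $0.76
Rain jacket $42.22: clothing and footwear, under $75.00 → 0% → $0.00
Total tax = $11.39 + $5.13 + $2.18 + $0.59 + $0.76 = $20.05

$20.05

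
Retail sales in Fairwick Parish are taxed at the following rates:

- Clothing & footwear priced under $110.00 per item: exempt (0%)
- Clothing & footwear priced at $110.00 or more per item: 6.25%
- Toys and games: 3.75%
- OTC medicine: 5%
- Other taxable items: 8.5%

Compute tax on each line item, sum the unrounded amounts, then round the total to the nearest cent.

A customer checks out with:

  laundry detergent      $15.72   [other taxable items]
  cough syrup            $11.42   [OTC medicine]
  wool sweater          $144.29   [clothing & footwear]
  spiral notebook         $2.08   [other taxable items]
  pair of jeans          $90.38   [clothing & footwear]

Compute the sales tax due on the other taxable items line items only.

Laundry detergent $15.72: other taxable items → 8.5% → $1.3362
Spiral notebook $2.08: other taxable items → 8.5% → $0.1768
Tax on other taxable items: unrounded sum = $1.513 → $1.51

$1.51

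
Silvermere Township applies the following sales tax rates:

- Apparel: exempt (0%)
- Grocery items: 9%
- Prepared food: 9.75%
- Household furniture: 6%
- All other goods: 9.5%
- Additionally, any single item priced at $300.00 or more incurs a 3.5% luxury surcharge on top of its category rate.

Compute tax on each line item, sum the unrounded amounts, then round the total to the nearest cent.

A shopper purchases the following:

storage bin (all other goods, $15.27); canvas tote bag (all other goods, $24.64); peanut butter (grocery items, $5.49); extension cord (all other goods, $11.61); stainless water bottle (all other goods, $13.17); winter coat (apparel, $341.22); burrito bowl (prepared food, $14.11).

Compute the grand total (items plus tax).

Storage bin $15.27: all other goods → 9.5% → $1.45065
Canvas tote bag $24.64: all other goods → 9.5% → $2.3408
Peanut butter $5.49: grocery items → 9% → $0.4941
Extension cord $11.61: all other goods → 9.5% → $1.10295
Stainless water bottle $13.17: all other goods → 9.5% → $1.25115
Winter coat $341.22: apparel → 0% + 3.5% surcharge = 3.5% → $11.9427
Burrito bowl $14.11: prepared food → 9.75% → $1.375725
Subtotal = $425.51; unrounded tax = $19.958075 → $19.96; total due = $445.47

$445.47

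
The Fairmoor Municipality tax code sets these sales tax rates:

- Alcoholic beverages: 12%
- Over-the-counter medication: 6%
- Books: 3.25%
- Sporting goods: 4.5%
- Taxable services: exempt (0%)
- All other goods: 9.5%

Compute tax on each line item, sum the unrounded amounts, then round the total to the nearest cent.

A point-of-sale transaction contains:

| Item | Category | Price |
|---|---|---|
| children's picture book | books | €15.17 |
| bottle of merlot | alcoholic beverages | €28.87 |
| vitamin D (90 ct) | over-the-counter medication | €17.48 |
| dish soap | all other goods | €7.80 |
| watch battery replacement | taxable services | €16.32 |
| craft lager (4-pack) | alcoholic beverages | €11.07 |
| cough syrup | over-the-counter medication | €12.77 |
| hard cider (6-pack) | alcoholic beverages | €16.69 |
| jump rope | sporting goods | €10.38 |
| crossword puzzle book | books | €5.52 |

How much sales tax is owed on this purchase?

Children's picture book €15.17: books → 3.25% → €0.493025
Bottle of merlot €28.87: alcoholic beverages → 12% → €3.4644
Vitamin D (90 ct) €17.48: over-the-counter medication → 6% → €1.0488
Dish soap €7.80: all other goods → 9.5% → €0.741
Watch battery replacement €16.32: taxable services → 0% → €0.00
Craft lager (4-pack) €11.07: alcoholic beverages → 12% → €1.3284
Cough syrup €12.77: over-the-counter medication → 6% → €0.7662
Hard cider (6-pack) €16.69: alcoholic beverages → 12% → €2.0028
Jump rope €10.38: sporting goods → 4.5% → €0.4671
Crossword puzzle book €5.52: books → 3.25% → €0.1794
Unrounded tax sum = €10.491125 → €10.49

€10.49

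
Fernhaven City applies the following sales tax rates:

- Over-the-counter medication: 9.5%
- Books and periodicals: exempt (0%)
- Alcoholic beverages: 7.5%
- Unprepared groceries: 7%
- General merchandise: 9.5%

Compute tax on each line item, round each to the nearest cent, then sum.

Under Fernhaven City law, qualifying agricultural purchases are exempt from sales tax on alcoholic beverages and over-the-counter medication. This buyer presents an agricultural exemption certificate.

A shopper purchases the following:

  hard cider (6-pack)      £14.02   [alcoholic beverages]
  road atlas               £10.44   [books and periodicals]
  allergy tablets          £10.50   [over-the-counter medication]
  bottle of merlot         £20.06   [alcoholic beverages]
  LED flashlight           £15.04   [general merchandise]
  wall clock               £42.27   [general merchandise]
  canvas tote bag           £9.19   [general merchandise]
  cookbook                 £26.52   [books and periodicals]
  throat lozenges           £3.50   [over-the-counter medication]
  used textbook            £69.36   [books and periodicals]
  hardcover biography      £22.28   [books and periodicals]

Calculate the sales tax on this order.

£6.32

Hard cider (6-pack) £14.02: alcoholic beverages, buyer-exempt → 0% → £0.00
Road atlas £10.44: books and periodicals → 0% → £0.00
Allergy tablets £10.50: over-the-counter medication, buyer-exempt → 0% → £0.00
Bottle of merlot £20.06: alcoholic beverages, buyer-exempt → 0% → £0.00
LED flashlight £15.04: general merchandise → 9.5% → £1.43
Wall clock £42.27: general merchandise → 9.5% → £4.02
Canvas tote bag £9.19: general merchandise → 9.5% → £0.87
Cookbook £26.52: books and periodicals → 0% → £0.00
Throat lozenges £3.50: over-the-counter medication, buyer-exempt → 0% → £0.00
Used textbook £69.36: books and periodicals → 0% → £0.00
Hardcover biography £22.28: books and periodicals → 0% → £0.00
Total tax = £1.43 + £4.02 + £0.87 = £6.32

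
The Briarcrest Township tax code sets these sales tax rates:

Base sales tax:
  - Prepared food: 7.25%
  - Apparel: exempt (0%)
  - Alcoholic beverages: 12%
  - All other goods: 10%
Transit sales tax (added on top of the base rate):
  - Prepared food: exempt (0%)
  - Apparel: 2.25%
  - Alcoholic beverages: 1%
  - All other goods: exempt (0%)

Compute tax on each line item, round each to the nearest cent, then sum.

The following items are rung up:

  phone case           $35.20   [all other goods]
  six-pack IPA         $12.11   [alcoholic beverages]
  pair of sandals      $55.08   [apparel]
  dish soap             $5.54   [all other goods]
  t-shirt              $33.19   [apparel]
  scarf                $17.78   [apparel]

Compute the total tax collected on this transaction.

$8.03

Phone case $35.20: all other goods → 10% + 0% transit = 10% → $3.52
Six-pack IPA $12.11: alcoholic beverages → 12% + 1% transit = 13% → $1.57
Pair of sandals $55.08: apparel → 0% + 2.25% transit = 2.25% → $1.24
Dish soap $5.54: all other goods → 10% + 0% transit = 10% → $0.55
T-shirt $33.19: apparel → 0% + 2.25% transit = 2.25% → $0.75
Scarf $17.78: apparel → 0% + 2.25% transit = 2.25% → $0.40
Total tax = $3.52 + $1.57 + $1.24 + $0.55 + $0.75 + $0.40 = $8.03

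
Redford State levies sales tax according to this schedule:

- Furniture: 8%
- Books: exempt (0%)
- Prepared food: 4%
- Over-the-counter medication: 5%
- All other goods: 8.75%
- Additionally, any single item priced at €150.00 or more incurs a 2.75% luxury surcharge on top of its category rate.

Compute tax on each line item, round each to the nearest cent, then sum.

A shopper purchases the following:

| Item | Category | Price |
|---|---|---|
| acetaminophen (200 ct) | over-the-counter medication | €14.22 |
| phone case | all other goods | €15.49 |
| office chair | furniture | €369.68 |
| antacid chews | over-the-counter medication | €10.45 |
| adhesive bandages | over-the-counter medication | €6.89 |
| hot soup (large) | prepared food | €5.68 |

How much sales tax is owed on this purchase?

Acetaminophen (200 ct) €14.22: over-the-counter medication → 5% → €0.71
Phone case €15.49: all other goods → 8.75% → €1.36
Office chair €369.68: furniture → 8% + 2.75% surcharge = 10.75% → €39.74
Antacid chews €10.45: over-the-counter medication → 5% → €0.52
Adhesive bandages €6.89: over-the-counter medication → 5% → €0.34
Hot soup (large) €5.68: prepared food → 4% → €0.23
Total tax = €0.71 + €1.36 + €39.74 + €0.52 + €0.34 + €0.23 = €42.90

€42.90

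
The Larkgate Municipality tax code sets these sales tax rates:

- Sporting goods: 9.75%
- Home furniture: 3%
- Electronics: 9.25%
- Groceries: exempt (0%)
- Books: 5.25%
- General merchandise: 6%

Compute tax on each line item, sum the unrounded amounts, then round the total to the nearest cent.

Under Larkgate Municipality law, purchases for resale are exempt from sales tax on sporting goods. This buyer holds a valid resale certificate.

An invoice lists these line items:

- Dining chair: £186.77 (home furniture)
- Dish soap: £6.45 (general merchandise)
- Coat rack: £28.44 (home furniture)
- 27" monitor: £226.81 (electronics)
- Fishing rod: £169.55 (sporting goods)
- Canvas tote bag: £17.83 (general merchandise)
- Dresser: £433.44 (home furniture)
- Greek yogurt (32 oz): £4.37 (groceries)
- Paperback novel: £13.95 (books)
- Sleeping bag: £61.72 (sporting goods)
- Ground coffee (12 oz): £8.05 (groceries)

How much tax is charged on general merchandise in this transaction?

Dish soap £6.45: general merchandise → 6% → £0.387
Canvas tote bag £17.83: general merchandise → 6% → £1.0698
Tax on general merchandise: unrounded sum = £1.4568 → £1.46

£1.46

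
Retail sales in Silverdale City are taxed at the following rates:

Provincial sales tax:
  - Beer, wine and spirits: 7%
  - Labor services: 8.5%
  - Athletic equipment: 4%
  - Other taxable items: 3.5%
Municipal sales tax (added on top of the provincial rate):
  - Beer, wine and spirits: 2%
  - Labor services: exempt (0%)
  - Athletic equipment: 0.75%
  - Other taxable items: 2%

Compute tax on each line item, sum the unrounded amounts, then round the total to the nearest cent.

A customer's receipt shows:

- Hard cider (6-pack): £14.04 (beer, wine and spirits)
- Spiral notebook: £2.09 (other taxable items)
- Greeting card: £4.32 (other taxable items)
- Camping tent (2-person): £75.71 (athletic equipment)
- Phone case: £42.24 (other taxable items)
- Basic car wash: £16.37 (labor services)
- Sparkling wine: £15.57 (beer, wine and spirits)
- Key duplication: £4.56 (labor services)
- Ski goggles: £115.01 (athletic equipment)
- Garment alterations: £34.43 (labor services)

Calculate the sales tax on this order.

Hard cider (6-pack) £14.04: beer, wine and spirits → 7% + 2% municipal = 9% → £1.2636
Spiral notebook £2.09: other taxable items → 3.5% + 2% municipal = 5.5% → £0.11495
Greeting card £4.32: other taxable items → 3.5% + 2% municipal = 5.5% → £0.2376
Camping tent (2-person) £75.71: athletic equipment → 4% + 0.75% municipal = 4.75% → £3.596225
Phone case £42.24: other taxable items → 3.5% + 2% municipal = 5.5% → £2.3232
Basic car wash £16.37: labor services → 8.5% + 0% municipal = 8.5% → £1.39145
Sparkling wine £15.57: beer, wine and spirits → 7% + 2% municipal = 9% → £1.4013
Key duplication £4.56: labor services → 8.5% + 0% municipal = 8.5% → £0.3876
Ski goggles £115.01: athletic equipment → 4% + 0.75% municipal = 4.75% → £5.462975
Garment alterations £34.43: labor services → 8.5% + 0% municipal = 8.5% → £2.92655
Unrounded tax sum = £19.10545 → £19.11

£19.11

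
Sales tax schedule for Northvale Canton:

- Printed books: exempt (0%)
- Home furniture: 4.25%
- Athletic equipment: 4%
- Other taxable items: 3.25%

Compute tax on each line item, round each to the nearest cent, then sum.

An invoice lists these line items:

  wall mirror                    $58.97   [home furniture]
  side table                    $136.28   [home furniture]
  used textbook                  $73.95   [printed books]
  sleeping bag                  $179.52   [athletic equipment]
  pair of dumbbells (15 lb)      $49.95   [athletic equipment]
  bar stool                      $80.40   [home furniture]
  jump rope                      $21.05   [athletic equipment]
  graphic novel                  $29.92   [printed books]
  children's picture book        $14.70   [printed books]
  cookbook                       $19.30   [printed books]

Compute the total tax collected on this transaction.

Wall mirror $58.97: home furniture → 4.25% → $2.51
Side table $136.28: home furniture → 4.25% → $5.79
Used textbook $73.95: printed books → 0% → $0.00
Sleeping bag $179.52: athletic equipment → 4% → $7.18
Pair of dumbbells (15 lb) $49.95: athletic equipment → 4% → $2.00
Bar stool $80.40: home furniture → 4.25% → $3.42
Jump rope $21.05: athletic equipment → 4% → $0.84
Graphic novel $29.92: printed books → 0% → $0.00
Children's picture book $14.70: printed books → 0% → $0.00
Cookbook $19.30: printed books → 0% → $0.00
Total tax = $2.51 + $5.79 + $7.18 + $2.00 + $3.42 + $0.84 = $21.74

$21.74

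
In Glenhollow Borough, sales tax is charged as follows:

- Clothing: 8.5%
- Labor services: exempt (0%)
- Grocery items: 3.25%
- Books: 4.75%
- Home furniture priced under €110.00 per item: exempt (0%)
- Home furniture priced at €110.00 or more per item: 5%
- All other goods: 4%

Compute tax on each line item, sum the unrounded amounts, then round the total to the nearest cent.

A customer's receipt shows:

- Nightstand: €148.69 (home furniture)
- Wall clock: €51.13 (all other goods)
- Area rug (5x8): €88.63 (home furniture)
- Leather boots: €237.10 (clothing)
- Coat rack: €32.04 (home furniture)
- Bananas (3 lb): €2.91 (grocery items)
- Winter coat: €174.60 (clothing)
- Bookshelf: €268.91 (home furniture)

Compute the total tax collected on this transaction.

€58.01

Nightstand €148.69: home furniture, €110.00 or more → 5% → €7.4345
Wall clock €51.13: all other goods → 4% → €2.0452
Area rug (5x8) €88.63: home furniture, under €110.00 → 0% → €0.00
Leather boots €237.10: clothing → 8.5% → €20.1535
Coat rack €32.04: home furniture, under €110.00 → 0% → €0.00
Bananas (3 lb) €2.91: grocery items → 3.25% → €0.094575
Winter coat €174.60: clothing → 8.5% → €14.841
Bookshelf €268.91: home furniture, €110.00 or more → 5% → €13.4455
Unrounded tax sum = €58.014275 → €58.01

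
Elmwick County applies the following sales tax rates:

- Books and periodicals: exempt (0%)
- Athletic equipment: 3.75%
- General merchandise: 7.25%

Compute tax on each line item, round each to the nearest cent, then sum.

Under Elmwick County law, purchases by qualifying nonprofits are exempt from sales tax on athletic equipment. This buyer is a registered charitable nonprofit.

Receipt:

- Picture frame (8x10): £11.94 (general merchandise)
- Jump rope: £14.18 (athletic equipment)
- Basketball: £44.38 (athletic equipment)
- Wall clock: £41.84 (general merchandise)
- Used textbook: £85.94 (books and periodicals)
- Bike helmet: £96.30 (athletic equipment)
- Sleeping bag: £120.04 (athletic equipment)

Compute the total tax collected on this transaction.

Picture frame (8x10) £11.94: general merchandise → 7.25% → £0.87
Jump rope £14.18: athletic equipment, buyer-exempt → 0% → £0.00
Basketball £44.38: athletic equipment, buyer-exempt → 0% → £0.00
Wall clock £41.84: general merchandise → 7.25% → £3.03
Used textbook £85.94: books and periodicals → 0% → £0.00
Bike helmet £96.30: athletic equipment, buyer-exempt → 0% → £0.00
Sleeping bag £120.04: athletic equipment, buyer-exempt → 0% → £0.00
Total tax = £0.87 + £3.03 = £3.90

£3.90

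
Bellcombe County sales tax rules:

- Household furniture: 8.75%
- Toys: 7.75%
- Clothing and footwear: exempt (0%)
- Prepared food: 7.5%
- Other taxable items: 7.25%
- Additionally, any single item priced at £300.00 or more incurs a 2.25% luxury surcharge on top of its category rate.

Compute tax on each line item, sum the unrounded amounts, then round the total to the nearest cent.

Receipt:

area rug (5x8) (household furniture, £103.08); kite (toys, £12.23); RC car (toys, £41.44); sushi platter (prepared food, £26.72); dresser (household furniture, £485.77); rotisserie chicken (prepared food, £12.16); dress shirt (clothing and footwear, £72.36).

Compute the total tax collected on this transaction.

Area rug (5x8) £103.08: household furniture → 8.75% → £9.0195
Kite £12.23: toys → 7.75% → £0.947825
RC car £41.44: toys → 7.75% → £3.2116
Sushi platter £26.72: prepared food → 7.5% → £2.004
Dresser £485.77: household furniture → 8.75% + 2.25% surcharge = 11% → £53.4347
Rotisserie chicken £12.16: prepared food → 7.5% → £0.912
Dress shirt £72.36: clothing and footwear → 0% → £0.00
Unrounded tax sum = £69.529625 → £69.53

£69.53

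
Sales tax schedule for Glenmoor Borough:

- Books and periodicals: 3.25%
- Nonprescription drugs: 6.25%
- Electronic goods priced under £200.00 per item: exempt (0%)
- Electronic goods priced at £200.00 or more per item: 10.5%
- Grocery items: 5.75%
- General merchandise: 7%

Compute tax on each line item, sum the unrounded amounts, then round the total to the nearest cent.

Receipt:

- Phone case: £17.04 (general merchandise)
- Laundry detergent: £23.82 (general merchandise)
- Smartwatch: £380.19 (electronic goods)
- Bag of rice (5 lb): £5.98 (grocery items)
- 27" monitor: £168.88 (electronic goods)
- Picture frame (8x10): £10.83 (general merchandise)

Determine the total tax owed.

Phone case £17.04: general merchandise → 7% → £1.1928
Laundry detergent £23.82: general merchandise → 7% → £1.6674
Smartwatch £380.19: electronic goods, £200.00 or more → 10.5% → £39.91995
Bag of rice (5 lb) £5.98: grocery items → 5.75% → £0.34385
27" monitor £168.88: electronic goods, under £200.00 → 0% → £0.00
Picture frame (8x10) £10.83: general merchandise → 7% → £0.7581
Unrounded tax sum = £43.8821 → £43.88

£43.88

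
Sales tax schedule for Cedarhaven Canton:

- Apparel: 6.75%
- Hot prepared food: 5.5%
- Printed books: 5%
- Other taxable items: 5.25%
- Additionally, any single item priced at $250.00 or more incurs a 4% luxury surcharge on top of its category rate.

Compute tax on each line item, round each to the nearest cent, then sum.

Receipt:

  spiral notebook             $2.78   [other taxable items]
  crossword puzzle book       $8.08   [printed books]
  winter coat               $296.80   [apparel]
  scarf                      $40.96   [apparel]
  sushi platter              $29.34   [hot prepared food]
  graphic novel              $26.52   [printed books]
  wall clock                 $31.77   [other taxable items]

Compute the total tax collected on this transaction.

$39.83

Spiral notebook $2.78: other taxable items → 5.25% → $0.15
Crossword puzzle book $8.08: printed books → 5% → $0.40
Winter coat $296.80: apparel → 6.75% + 4% surcharge = 10.75% → $31.91
Scarf $40.96: apparel → 6.75% → $2.76
Sushi platter $29.34: hot prepared food → 5.5% → $1.61
Graphic novel $26.52: printed books → 5% → $1.33
Wall clock $31.77: other taxable items → 5.25% → $1.67
Total tax = $0.15 + $0.40 + $31.91 + $2.76 + $1.61 + $1.33 + $1.67 = $39.83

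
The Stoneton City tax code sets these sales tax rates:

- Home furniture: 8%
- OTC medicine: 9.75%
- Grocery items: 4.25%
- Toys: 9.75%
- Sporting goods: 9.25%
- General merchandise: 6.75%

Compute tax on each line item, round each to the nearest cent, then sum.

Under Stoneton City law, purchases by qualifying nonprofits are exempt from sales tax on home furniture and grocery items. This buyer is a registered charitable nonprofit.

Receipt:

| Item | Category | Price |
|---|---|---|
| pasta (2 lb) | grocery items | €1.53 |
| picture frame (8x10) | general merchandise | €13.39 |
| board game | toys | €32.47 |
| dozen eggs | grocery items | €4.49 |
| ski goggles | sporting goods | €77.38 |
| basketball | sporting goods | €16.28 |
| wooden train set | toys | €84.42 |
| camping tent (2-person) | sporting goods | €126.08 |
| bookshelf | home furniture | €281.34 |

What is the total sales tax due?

Pasta (2 lb) €1.53: grocery items, buyer-exempt → 0% → €0.00
Picture frame (8x10) €13.39: general merchandise → 6.75% → €0.90
Board game €32.47: toys → 9.75% → €3.17
Dozen eggs €4.49: grocery items, buyer-exempt → 0% → €0.00
Ski goggles €77.38: sporting goods → 9.25% → €7.16
Basketball €16.28: sporting goods → 9.25% → €1.51
Wooden train set €84.42: toys → 9.75% → €8.23
Camping tent (2-person) €126.08: sporting goods → 9.25% → €11.66
Bookshelf €281.34: home furniture, buyer-exempt → 0% → €0.00
Total tax = €0.90 + €3.17 + €7.16 + €1.51 + €8.23 + €11.66 = €32.63

€32.63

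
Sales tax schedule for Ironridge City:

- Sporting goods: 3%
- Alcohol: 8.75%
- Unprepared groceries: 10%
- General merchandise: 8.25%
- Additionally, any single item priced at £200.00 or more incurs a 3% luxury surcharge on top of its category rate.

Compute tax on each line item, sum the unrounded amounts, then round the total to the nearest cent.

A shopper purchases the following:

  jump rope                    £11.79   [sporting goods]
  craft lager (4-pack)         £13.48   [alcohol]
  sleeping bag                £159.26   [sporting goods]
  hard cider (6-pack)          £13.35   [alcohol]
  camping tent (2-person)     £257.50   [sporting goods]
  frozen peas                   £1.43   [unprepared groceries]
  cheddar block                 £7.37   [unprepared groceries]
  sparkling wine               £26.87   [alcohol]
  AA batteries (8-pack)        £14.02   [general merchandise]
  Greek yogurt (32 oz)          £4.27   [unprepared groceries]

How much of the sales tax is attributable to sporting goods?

£20.58

Jump rope £11.79: sporting goods → 3% → £0.3537
Sleeping bag £159.26: sporting goods → 3% → £4.7778
Camping tent (2-person) £257.50: sporting goods → 3% + 3% surcharge = 6% → £15.45
Tax on sporting goods: unrounded sum = £20.5815 → £20.58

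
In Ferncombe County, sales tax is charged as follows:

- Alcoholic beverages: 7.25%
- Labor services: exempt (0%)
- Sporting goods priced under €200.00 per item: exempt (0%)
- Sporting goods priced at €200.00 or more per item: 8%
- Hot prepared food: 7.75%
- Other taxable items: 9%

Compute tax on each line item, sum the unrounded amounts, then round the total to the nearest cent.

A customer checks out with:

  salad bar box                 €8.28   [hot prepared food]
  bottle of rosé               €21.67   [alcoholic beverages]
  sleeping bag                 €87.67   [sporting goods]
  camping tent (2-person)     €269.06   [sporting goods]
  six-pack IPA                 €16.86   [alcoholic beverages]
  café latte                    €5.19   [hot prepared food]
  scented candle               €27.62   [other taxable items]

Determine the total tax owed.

Salad bar box €8.28: hot prepared food → 7.75% → €0.6417
Bottle of rosé €21.67: alcoholic beverages → 7.25% → €1.571075
Sleeping bag €87.67: sporting goods, under €200.00 → 0% → €0.00
Camping tent (2-person) €269.06: sporting goods, €200.00 or more → 8% → €21.5248
Six-pack IPA €16.86: alcoholic beverages → 7.25% → €1.22235
Café latte €5.19: hot prepared food → 7.75% → €0.402225
Scented candle €27.62: other taxable items → 9% → €2.4858
Unrounded tax sum = €27.84795 → €27.85

€27.85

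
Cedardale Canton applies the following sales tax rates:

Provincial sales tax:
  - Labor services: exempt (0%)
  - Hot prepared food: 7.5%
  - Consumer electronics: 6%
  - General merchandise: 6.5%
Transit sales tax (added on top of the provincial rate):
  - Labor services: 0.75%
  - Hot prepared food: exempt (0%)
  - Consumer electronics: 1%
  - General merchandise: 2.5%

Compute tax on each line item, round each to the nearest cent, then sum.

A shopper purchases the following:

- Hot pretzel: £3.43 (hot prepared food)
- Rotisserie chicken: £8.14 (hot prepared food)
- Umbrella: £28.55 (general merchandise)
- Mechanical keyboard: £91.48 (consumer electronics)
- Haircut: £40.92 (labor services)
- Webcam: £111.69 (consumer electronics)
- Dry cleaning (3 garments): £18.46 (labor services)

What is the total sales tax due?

Hot pretzel £3.43: hot prepared food → 7.5% + 0% transit = 7.5% → £0.26
Rotisserie chicken £8.14: hot prepared food → 7.5% + 0% transit = 7.5% → £0.61
Umbrella £28.55: general merchandise → 6.5% + 2.5% transit = 9% → £2.57
Mechanical keyboard £91.48: consumer electronics → 6% + 1% transit = 7% → £6.40
Haircut £40.92: labor services → 0% + 0.75% transit = 0.75% → £0.31
Webcam £111.69: consumer electronics → 6% + 1% transit = 7% → £7.82
Dry cleaning (3 garments) £18.46: labor services → 0% + 0.75% transit = 0.75% → £0.14
Total tax = £0.26 + £0.61 + £2.57 + £6.40 + £0.31 + £7.82 + £0.14 = £18.11

£18.11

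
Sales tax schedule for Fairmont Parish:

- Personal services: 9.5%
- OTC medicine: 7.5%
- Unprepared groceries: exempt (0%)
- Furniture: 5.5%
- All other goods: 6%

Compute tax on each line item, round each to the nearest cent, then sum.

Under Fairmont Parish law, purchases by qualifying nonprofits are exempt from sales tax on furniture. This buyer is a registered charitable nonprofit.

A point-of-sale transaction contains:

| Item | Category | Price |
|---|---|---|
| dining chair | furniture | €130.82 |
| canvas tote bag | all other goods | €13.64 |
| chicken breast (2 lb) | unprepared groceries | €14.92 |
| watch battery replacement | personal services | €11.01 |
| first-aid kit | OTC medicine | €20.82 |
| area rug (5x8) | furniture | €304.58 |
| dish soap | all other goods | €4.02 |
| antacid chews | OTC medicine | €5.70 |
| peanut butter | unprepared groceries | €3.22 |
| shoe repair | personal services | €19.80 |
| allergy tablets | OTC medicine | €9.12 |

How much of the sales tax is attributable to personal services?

€2.93

Watch battery replacement €11.01: personal services → 9.5% → €1.05
Shoe repair €19.80: personal services → 9.5% → €1.88
Tax on personal services = €1.05 + €1.88 = €2.93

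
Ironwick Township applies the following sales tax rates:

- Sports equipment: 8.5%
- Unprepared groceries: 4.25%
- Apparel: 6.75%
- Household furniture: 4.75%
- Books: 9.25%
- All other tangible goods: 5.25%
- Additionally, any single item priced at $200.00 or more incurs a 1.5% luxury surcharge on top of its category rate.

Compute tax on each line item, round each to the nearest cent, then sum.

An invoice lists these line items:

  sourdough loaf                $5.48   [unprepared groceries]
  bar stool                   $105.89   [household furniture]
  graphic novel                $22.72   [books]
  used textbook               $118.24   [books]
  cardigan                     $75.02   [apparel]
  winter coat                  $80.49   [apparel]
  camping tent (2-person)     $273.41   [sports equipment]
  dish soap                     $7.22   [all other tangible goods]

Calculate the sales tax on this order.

Sourdough loaf $5.48: unprepared groceries → 4.25% → $0.23
Bar stool $105.89: household furniture → 4.75% → $5.03
Graphic novel $22.72: books → 9.25% → $2.10
Used textbook $118.24: books → 9.25% → $10.94
Cardigan $75.02: apparel → 6.75% → $5.06
Winter coat $80.49: apparel → 6.75% → $5.43
Camping tent (2-person) $273.41: sports equipment → 8.5% + 1.5% surcharge = 10% → $27.34
Dish soap $7.22: all other tangible goods → 5.25% → $0.38
Total tax = $0.23 + $5.03 + $2.10 + $10.94 + $5.06 + $5.43 + $27.34 + $0.38 = $56.51

$56.51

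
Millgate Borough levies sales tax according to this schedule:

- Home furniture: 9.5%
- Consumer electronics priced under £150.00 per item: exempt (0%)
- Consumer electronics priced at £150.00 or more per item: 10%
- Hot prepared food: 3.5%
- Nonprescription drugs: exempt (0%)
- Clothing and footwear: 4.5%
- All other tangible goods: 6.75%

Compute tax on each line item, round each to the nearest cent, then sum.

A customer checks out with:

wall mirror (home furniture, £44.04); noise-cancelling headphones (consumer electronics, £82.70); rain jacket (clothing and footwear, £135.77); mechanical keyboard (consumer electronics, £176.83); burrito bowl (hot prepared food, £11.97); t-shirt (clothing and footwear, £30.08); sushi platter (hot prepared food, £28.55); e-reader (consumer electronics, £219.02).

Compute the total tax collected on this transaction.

£52.64

Wall mirror £44.04: home furniture → 9.5% → £4.18
Noise-cancelling headphones £82.70: consumer electronics, under £150.00 → 0% → £0.00
Rain jacket £135.77: clothing and footwear → 4.5% → £6.11
Mechanical keyboard £176.83: consumer electronics, £150.00 or more → 10% → £17.68
Burrito bowl £11.97: hot prepared food → 3.5% → £0.42
T-shirt £30.08: clothing and footwear → 4.5% → £1.35
Sushi platter £28.55: hot prepared food → 3.5% → £1.00
E-reader £219.02: consumer electronics, £150.00 or more → 10% → £21.90
Total tax = £4.18 + £6.11 + £17.68 + £0.42 + £1.35 + £1.00 + £21.90 = £52.64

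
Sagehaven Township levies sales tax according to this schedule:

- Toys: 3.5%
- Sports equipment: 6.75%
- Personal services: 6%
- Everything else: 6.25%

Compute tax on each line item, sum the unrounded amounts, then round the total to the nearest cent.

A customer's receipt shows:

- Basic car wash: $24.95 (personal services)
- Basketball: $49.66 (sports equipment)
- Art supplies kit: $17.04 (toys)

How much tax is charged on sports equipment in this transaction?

Basketball $49.66: sports equipment → 6.75% → $3.35205
Tax on sports equipment: unrounded sum = $3.35205 → $3.35

$3.35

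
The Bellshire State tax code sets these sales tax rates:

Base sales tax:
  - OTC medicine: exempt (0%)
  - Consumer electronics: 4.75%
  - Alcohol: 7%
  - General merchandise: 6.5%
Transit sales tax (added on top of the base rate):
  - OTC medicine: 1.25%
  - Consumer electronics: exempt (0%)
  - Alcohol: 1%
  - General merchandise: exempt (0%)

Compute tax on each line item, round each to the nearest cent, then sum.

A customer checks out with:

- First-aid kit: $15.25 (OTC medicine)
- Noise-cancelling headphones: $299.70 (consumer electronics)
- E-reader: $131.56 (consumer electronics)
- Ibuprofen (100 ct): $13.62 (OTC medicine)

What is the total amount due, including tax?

$480.98

First-aid kit $15.25: OTC medicine → 0% + 1.25% transit = 1.25% → $0.19
Noise-cancelling headphones $299.70: consumer electronics → 4.75% + 0% transit = 4.75% → $14.24
E-reader $131.56: consumer electronics → 4.75% + 0% transit = 4.75% → $6.25
Ibuprofen (100 ct) $13.62: OTC medicine → 0% + 1.25% transit = 1.25% → $0.17
Subtotal = $460.13; tax = $20.85; total due = $480.98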